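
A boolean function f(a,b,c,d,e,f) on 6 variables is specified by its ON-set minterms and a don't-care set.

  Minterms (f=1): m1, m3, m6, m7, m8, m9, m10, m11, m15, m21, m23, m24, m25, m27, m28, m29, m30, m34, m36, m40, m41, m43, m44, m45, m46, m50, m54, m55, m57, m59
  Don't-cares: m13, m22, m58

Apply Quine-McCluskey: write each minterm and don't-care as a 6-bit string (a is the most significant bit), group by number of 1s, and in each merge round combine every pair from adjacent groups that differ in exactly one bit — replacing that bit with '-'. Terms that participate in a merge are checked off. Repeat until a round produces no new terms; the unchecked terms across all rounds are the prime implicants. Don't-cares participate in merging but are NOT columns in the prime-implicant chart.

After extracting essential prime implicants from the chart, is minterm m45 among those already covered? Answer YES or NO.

[col 0] 000001*, 000011*, 000110*, 000111*, 001000*, 001001*, 001010*, 001011*, 001101*, 001111*, 010101*, 010110*, 010111*, 011000*, 011001*, 011011*, 011100*, 011101*, 011110*, 100010*, 100100*, 101000*, 101001*, 101011*, 101100*, 101101*, 101110*, 110010*, 110110*, 110111*, 111001*, 111010*, 111011*
[col 1] -01000*, -01001*, -01011*, -01101*, -10110*, -10111*, -11001*, -11011*, 0-0110*, 0-0111*, 0-1000*, 0-1001*, 0-1011*, 0-1101*, 00-001*, 00-011*, 00-111*, 000-11*, 0000-1*, 00011-*, 001-01*, 001-11*, 0010-0*, 0010-1*, 00100-*, 00101-*, 0011-1*, 01-101, 01-110, 0101-1, 01011-*, 011-00*, 011-01*, 0110-1*, 01100-*, 0111-0, 01110-*, 1-0010, 1-1001*, 1-1011*, 10-100, 101-00*, 101-01*, 1010-1*, 10100-*, 1011-0, 10110-*, 11-010, 110-10, 11011-*, 1110-1*, 11101-
[col 2] --1001*, --1011*, -01-01, -010-1*, -0100-, -1011-, -110-1*, 0-011-, 0-1-01, 0-10-1*, 0-100-, 00--11, 00-0-1, 001--1, 0010--, 011-0-, 1-10-1*, 101-0-
[col 3] --10-1
Prime implicants: --10-1, -01-01, -0100-, -1011-, 0-011-, 0-1-01, 0-100-, 00--11, 00-0-1, 001--1, 0010--, 01-101, 01-110, 0101-1, 011-0-, 0111-0, 1-0010, 10-100, 101-0-, 1011-0, 11-010, 110-10, 11101-
PI chart (minterm → PIs covering it):
  1 | 00-0-1  (sole → essential)
  3 | 00--11,00-0-1
  6 | 0-011-  (sole → essential)
  7 | 0-011-,00--11
  8 | -0100-,0-100-,0010--
  9 | --10-1,-01-01,-0100-,0-1-01,0-100-,00-0-1,001--1,0010--
  10 | 0010--  (sole → essential)
  11 | --10-1,00--11,00-0-1,001--1,0010--
  15 | 00--11,001--1
  21 | 01-101,0101-1
  23 | -1011-,0-011-,0101-1
  24 | 0-100-,011-0-
  25 | --10-1,0-1-01,0-100-,011-0-
  27 | --10-1  (sole → essential)
  28 | 011-0-,0111-0
  29 | 0-1-01,01-101,011-0-
  30 | 01-110,0111-0
  34 | 1-0010  (sole → essential)
  36 | 10-100  (sole → essential)
  40 | -0100-,101-0-
  41 | --10-1,-01-01,-0100-,101-0-
  43 | --10-1  (sole → essential)
  44 | 10-100,101-0-,1011-0
  45 | -01-01,101-0-
  46 | 1011-0  (sole → essential)
  50 | 1-0010,11-010,110-10
  54 | -1011-,110-10
  55 | -1011-  (sole → essential)
  57 | --10-1  (sole → essential)
  59 | --10-1,11101-
Essential prime implicants: --10-1, -1011-, 0-011-, 00-0-1, 0010--, 1-0010, 10-100, 1011-0

NO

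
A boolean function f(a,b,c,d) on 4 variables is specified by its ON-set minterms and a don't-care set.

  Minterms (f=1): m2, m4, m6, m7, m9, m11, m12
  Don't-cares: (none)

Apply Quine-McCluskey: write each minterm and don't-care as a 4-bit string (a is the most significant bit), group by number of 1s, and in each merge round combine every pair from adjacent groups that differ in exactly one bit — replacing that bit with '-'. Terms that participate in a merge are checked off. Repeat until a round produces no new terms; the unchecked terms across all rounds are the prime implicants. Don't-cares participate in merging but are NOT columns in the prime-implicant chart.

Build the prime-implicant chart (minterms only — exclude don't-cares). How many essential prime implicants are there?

Round 0: 0010✓ 0100✓ 0110✓ 0111✓ 1001✓ 1011✓ 1100✓
Round 1: -100 0-10 01-0 011- 10-1
PIs = {-100, 0-10, 01-0, 011-, 10-1}
Coverage chart:
  m2: 0-10 ←essential
  m4: -100,01-0
  m6: 0-10,01-0,011-
  m7: 011- ←essential
  m9: 10-1 ←essential
  m11: 10-1 ←essential
  m12: -100 ←essential
Essential: -100, 0-10, 011-, 10-1

4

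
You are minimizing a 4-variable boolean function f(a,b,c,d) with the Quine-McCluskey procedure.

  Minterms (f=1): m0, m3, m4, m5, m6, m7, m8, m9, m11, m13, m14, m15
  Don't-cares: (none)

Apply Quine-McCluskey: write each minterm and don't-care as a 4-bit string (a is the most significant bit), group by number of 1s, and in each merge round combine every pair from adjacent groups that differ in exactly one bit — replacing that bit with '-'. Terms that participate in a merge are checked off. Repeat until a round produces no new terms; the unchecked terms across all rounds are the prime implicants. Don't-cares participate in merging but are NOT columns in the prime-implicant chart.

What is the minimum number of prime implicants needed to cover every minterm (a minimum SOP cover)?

[col 0] 0000*, 0011*, 0100*, 0101*, 0110*, 0111*, 1000*, 1001*, 1011*, 1101*, 1110*, 1111*
[col 1] -000, -011*, -101*, -110*, -111*, 0-00, 0-11*, 01-0*, 01-1*, 010-*, 011-*, 1-01*, 1-11*, 10-1*, 100-, 11-1*, 111-*
[col 2] --11, -1-1, -11-, 01--, 1--1
Prime implicants: --11, -000, -1-1, -11-, 0-00, 01--, 1--1, 100-
PI chart (minterm → PIs covering it):
  0 | -000,0-00
  3 | --11  (sole → essential)
  4 | 0-00,01--
  5 | -1-1,01--
  6 | -11-,01--
  7 | --11,-1-1,-11-,01--
  8 | -000,100-
  9 | 1--1,100-
  11 | --11,1--1
  13 | -1-1,1--1
  14 | -11-  (sole → essential)
  15 | --11,-1-1,-11-,1--1
Essential prime implicants: --11, -11-
Petrick residual → -000, 01--, 1--1
Minimum SOP uses 5 PIs: cd + b'c'd' + bc + a'b + ad

5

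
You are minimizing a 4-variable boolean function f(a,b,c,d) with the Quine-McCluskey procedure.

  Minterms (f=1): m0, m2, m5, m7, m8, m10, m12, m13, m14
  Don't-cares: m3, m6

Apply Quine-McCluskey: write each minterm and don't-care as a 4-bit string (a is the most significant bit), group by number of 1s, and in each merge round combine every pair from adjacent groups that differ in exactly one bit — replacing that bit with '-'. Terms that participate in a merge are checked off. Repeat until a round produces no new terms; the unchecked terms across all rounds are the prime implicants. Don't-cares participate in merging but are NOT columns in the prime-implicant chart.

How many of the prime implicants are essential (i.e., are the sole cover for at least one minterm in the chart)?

1

[col 0] 0000*, 0010*, 0011*, 0101*, 0110*, 0111*, 1000*, 1010*, 1100*, 1101*, 1110*
[col 1] -000*, -010*, -101, -110*, 0-10*, 0-11*, 00-0*, 001-*, 01-1, 011-*, 1-00*, 1-10*, 10-0*, 11-0*, 110-
[col 2] --10, -0-0, 0-1-, 1--0
Prime implicants: --10, -0-0, -101, 0-1-, 01-1, 1--0, 110-
PI chart (minterm → PIs covering it):
  0 | -0-0  (sole → essential)
  2 | --10,-0-0,0-1-
  5 | -101,01-1
  7 | 0-1-,01-1
  8 | -0-0,1--0
  10 | --10,-0-0,1--0
  12 | 1--0,110-
  13 | -101,110-
  14 | --10,1--0
Essential prime implicants: -0-0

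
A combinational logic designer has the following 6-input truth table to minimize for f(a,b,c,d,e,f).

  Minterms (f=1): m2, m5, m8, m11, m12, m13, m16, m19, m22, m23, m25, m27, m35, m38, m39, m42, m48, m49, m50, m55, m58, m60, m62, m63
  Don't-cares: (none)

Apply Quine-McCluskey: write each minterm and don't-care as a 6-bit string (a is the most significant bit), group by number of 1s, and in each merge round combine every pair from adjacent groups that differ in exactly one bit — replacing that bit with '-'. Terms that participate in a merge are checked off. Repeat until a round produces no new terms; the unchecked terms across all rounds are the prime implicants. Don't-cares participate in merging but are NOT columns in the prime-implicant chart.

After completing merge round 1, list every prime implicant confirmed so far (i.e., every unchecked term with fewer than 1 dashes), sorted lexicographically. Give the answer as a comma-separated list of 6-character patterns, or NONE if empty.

Round 0: 000010 000101✓ 001000✓ 001011✓ 001100✓ 001101✓ 010000✓ 010011✓ 010110✓ 010111✓ 011001✓ 011011✓ 100011✓ 100110✓ 100111✓ 101010✓ 110000✓ 110001✓ 110010✓ 110111✓ 111010✓ 111100✓ 111110✓ 111111✓
Round 1: -10000 -10111 0-1011 00-101 001-00 00110- 01-011 010-11 01011- 0110-1 1-0111 1-1010 100-11 10011- 11-010 11-111 1100-0 11000- 111-10 1111-0 11111-
PIs = {-10000, -10111, 0-1011, 00-101, 000010, 001-00, 00110-, 01-011, 010-11, 01011-, 0110-1, 1-0111, 1-1010, 100-11, 10011-, 11-010, 11-111, 1100-0, 11000-, 111-10, 1111-0, 11111-}

000010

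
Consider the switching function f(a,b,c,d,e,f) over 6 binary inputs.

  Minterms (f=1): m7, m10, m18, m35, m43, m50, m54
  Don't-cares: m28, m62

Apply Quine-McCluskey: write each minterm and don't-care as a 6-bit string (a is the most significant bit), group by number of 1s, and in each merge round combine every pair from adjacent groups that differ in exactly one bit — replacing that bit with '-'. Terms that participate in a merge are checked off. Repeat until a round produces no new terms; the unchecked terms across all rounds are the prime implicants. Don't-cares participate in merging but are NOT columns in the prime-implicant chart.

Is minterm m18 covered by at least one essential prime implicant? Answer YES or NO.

[col 0] 000111, 001010, 010010*, 011100, 100011*, 101011*, 110010*, 110110*, 111110*
[col 1] -10010, 10-011, 11-110, 110-10
Prime implicants: -10010, 000111, 001010, 011100, 10-011, 11-110, 110-10
PI chart (minterm → PIs covering it):
  7 | 000111  (sole → essential)
  10 | 001010  (sole → essential)
  18 | -10010  (sole → essential)
  35 | 10-011  (sole → essential)
  43 | 10-011  (sole → essential)
  50 | -10010,110-10
  54 | 11-110,110-10
Essential prime implicants: -10010, 000111, 001010, 10-011

YES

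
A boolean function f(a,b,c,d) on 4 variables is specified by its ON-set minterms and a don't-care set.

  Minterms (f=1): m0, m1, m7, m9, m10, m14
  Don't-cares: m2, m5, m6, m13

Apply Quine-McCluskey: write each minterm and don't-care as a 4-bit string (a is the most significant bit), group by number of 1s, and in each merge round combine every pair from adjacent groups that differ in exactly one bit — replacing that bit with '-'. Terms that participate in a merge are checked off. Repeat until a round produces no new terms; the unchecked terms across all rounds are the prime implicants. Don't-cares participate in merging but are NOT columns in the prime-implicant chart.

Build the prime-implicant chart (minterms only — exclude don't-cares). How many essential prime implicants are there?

size-2^0 implicants → 0000(✓)  0001(✓)  0010(✓)  0101(✓)  0110(✓)  0111(✓)  1001(✓)  1010(✓)  1101(✓)  1110(✓)
size-2^1 implicants → -001(✓)  -010(✓)  -101(✓)  -110(✓)  0-01(✓)  0-10(✓)  00-0  000-  01-1  011-  1-01(✓)  1-10(✓)
size-2^2 implicants → --01  --10
Unchecked terms (primes): --01, --10, 00-0, 000-, 01-1, 011-
Minterm coverage:
  m0 ⊆ 00-0,000-
  m1 ⊆ --01,000-
  m7 ⊆ 01-1,011-
  m9 ⊆ --01 [E]
  m10 ⊆ --10 [E]
  m14 ⊆ --10 [E]
E = {--01, --10}

2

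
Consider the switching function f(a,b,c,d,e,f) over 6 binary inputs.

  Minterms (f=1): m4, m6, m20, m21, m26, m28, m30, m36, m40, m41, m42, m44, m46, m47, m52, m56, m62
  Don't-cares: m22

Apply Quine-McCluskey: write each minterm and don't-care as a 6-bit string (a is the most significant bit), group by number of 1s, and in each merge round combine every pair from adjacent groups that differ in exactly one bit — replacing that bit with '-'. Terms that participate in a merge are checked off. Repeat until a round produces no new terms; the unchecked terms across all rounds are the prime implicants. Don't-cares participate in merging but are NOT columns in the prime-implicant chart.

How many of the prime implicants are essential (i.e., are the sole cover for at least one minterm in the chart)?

[col 0] 000100*, 000110*, 010100*, 010101*, 010110*, 011010*, 011100*, 011110*, 100100*, 101000*, 101001*, 101010*, 101100*, 101110*, 101111*, 110100*, 111000*, 111110*
[col 1] -00100*, -10100*, -11110, 0-0100*, 0-0110*, 0001-0*, 01-100*, 01-110*, 0101-0*, 01010-, 011-10, 0111-0*, 1-0100*, 1-1000, 1-1110, 10-100, 101-00*, 101-10*, 1010-0*, 10100-, 1011-0*, 10111-
[col 2] --0100, 0-01-0, 01-1-0, 101--0
Prime implicants: --0100, -11110, 0-01-0, 01-1-0, 01010-, 011-10, 1-1000, 1-1110, 10-100, 101--0, 10100-, 10111-
PI chart (minterm → PIs covering it):
  4 | --0100,0-01-0
  6 | 0-01-0  (sole → essential)
  20 | --0100,0-01-0,01-1-0,01010-
  21 | 01010-  (sole → essential)
  26 | 011-10  (sole → essential)
  28 | 01-1-0  (sole → essential)
  30 | -11110,01-1-0,011-10
  36 | --0100,10-100
  40 | 1-1000,101--0,10100-
  41 | 10100-  (sole → essential)
  42 | 101--0  (sole → essential)
  44 | 10-100,101--0
  46 | 1-1110,101--0,10111-
  47 | 10111-  (sole → essential)
  52 | --0100  (sole → essential)
  56 | 1-1000  (sole → essential)
  62 | -11110,1-1110
Essential prime implicants: --0100, 0-01-0, 01-1-0, 01010-, 011-10, 1-1000, 101--0, 10100-, 10111-

9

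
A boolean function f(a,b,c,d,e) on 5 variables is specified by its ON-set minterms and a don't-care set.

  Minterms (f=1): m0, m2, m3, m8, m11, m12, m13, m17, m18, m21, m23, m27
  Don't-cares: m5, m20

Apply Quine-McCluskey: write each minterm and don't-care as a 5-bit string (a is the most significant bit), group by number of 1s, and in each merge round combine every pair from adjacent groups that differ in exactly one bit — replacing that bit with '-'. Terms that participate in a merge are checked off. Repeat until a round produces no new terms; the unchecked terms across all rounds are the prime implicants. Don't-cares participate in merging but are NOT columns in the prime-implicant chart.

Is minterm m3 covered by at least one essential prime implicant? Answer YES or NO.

size-2^0 implicants → 00000(✓)  00010(✓)  00011(✓)  00101(✓)  01000(✓)  01011(✓)  01100(✓)  01101(✓)  10001(✓)  10010(✓)  10100(✓)  10101(✓)  10111(✓)  11011(✓)
size-2^1 implicants → -0010  -0101  -1011  0-000  0-011  0-101  000-0  0001-  01-00  0110-  10-01  101-1  1010-
Unchecked terms (primes): -0010, -0101, -1011, 0-000, 0-011, 0-101, 000-0, 0001-, 01-00, 0110-, 10-01, 101-1, 1010-
Minterm coverage:
  m0 ⊆ 0-000,000-0
  m2 ⊆ -0010,000-0,0001-
  m3 ⊆ 0-011,0001-
  m8 ⊆ 0-000,01-00
  m11 ⊆ -1011,0-011
  m12 ⊆ 01-00,0110-
  m13 ⊆ 0-101,0110-
  m17 ⊆ 10-01 [E]
  m18 ⊆ -0010 [E]
  m21 ⊆ -0101,10-01,101-1,1010-
  m23 ⊆ 101-1 [E]
  m27 ⊆ -1011 [E]
E = {-0010, -1011, 10-01, 101-1}

NO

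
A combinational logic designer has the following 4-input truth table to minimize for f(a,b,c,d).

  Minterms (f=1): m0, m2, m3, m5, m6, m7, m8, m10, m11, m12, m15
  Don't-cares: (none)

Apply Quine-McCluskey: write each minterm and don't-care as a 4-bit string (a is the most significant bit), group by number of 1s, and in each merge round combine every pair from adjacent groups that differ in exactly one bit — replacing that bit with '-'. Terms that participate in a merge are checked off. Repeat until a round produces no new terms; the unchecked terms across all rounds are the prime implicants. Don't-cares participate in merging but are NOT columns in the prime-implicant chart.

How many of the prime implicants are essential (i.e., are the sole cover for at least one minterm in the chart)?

5

Round 0: 0000✓ 0010✓ 0011✓ 0101✓ 0110✓ 0111✓ 1000✓ 1010✓ 1011✓ 1100✓ 1111✓
Round 1: -000✓ -010✓ -011✓ -111✓ 0-10✓ 0-11✓ 00-0✓ 001-✓ 01-1 011-✓ 1-00 1-11✓ 10-0✓ 101-✓
Round 2: --11 -0-0 -01- 0-1-
PIs = {--11, -0-0, -01-, 0-1-, 01-1, 1-00}
Coverage chart:
  m0: -0-0 ←essential
  m2: -0-0,-01-,0-1-
  m3: --11,-01-,0-1-
  m5: 01-1 ←essential
  m6: 0-1- ←essential
  m7: --11,0-1-,01-1
  m8: -0-0,1-00
  m10: -0-0,-01-
  m11: --11,-01-
  m12: 1-00 ←essential
  m15: --11 ←essential
Essential: --11, -0-0, 0-1-, 01-1, 1-00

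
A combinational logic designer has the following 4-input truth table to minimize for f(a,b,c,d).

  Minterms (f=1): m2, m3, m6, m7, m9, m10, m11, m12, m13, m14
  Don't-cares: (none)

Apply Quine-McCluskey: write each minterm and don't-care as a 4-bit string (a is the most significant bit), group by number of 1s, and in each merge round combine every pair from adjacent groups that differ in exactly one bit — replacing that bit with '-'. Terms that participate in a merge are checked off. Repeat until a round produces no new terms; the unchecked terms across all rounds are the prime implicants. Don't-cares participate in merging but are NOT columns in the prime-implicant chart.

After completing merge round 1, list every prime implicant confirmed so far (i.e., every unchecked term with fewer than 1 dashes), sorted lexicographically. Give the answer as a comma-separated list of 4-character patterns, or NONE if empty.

[col 0] 0010*, 0011*, 0110*, 0111*, 1001*, 1010*, 1011*, 1100*, 1101*, 1110*
[col 1] -010*, -011*, -110*, 0-10*, 0-11*, 001-*, 011-*, 1-01, 1-10*, 10-1, 101-*, 11-0, 110-
[col 2] --10, -01-, 0-1-
Prime implicants: --10, -01-, 0-1-, 1-01, 10-1, 11-0, 110-

NONE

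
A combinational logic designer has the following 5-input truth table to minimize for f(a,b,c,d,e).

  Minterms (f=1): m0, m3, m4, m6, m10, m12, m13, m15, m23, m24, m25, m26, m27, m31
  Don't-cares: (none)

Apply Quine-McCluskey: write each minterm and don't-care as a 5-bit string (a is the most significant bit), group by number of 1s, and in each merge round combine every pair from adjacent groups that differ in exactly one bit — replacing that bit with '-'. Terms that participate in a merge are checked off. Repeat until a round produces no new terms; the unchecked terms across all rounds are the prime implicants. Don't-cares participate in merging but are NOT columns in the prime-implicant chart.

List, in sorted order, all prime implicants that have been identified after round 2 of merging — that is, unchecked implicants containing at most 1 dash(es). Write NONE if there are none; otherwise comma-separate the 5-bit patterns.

Round 0: 00000✓ 00011 00100✓ 00110✓ 01010✓ 01100✓ 01101✓ 01111✓ 10111✓ 11000✓ 11001✓ 11010✓ 11011✓ 11111✓
Round 1: -1010 -1111 0-100 00-00 001-0 011-1 0110- 1-111 11-11 110-0✓ 110-1✓ 1100-✓ 1101-✓
Round 2: 110--
PIs = {-1010, -1111, 0-100, 00-00, 00011, 001-0, 011-1, 0110-, 1-111, 11-11, 110--}

-1010, -1111, 0-100, 00-00, 00011, 001-0, 011-1, 0110-, 1-111, 11-11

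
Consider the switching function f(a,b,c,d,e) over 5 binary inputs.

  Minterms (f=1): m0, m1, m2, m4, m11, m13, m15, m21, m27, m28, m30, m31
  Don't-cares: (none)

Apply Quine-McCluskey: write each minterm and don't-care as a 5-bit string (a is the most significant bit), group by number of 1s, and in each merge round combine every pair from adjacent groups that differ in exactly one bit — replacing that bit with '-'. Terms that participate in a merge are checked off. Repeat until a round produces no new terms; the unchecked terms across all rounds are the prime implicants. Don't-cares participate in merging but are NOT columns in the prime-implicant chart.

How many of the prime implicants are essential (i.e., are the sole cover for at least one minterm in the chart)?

7

[col 0] 00000*, 00001*, 00010*, 00100*, 01011*, 01101*, 01111*, 10101, 11011*, 11100*, 11110*, 11111*
[col 1] -1011*, -1111*, 00-00, 000-0, 0000-, 01-11*, 011-1, 11-11*, 111-0, 1111-
[col 2] -1-11
Prime implicants: -1-11, 00-00, 000-0, 0000-, 011-1, 10101, 111-0, 1111-
PI chart (minterm → PIs covering it):
  0 | 00-00,000-0,0000-
  1 | 0000-  (sole → essential)
  2 | 000-0  (sole → essential)
  4 | 00-00  (sole → essential)
  11 | -1-11  (sole → essential)
  13 | 011-1  (sole → essential)
  15 | -1-11,011-1
  21 | 10101  (sole → essential)
  27 | -1-11  (sole → essential)
  28 | 111-0  (sole → essential)
  30 | 111-0,1111-
  31 | -1-11,1111-
Essential prime implicants: -1-11, 00-00, 000-0, 0000-, 011-1, 10101, 111-0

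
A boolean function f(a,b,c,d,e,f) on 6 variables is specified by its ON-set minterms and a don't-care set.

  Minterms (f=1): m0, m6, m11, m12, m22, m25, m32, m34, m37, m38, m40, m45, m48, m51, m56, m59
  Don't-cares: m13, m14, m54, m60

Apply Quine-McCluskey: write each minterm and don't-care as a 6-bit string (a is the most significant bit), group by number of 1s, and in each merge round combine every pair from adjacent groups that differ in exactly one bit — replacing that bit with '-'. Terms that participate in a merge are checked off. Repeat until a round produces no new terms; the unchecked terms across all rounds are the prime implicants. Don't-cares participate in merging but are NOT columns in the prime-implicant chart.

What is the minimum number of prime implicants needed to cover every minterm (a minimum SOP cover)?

9

size-2^0 implicants → 000000(✓)  000110(✓)  001011  001100(✓)  001101(✓)  001110(✓)  010110(✓)  011001  100000(✓)  100010(✓)  100101(✓)  100110(✓)  101000(✓)  101101(✓)  110000(✓)  110011(✓)  110110(✓)  111000(✓)  111011(✓)  111100(✓)
size-2^1 implicants → -00000  -00110(✓)  -01101  -10110(✓)  0-0110(✓)  00-110  0011-0  00110-  1-0000(✓)  1-0110(✓)  1-1000(✓)  10-000(✓)  10-101  100-10  1000-0  11-000(✓)  11-011  111-00
size-2^2 implicants → --0110  1--000
Unchecked terms (primes): --0110, -00000, -01101, 00-110, 001011, 0011-0, 00110-, 011001, 1--000, 10-101, 100-10, 1000-0, 11-011, 111-00
Minterm coverage:
  m0 ⊆ -00000 [E]
  m6 ⊆ --0110,00-110
  m11 ⊆ 001011 [E]
  m12 ⊆ 0011-0,00110-
  m22 ⊆ --0110 [E]
  m25 ⊆ 011001 [E]
  m32 ⊆ -00000,1--000,1000-0
  m34 ⊆ 100-10,1000-0
  m37 ⊆ 10-101 [E]
  m38 ⊆ --0110,100-10
  m40 ⊆ 1--000 [E]
  m45 ⊆ -01101,10-101
  m48 ⊆ 1--000 [E]
  m51 ⊆ 11-011 [E]
  m56 ⊆ 1--000,111-00
  m59 ⊆ 11-011 [E]
E = {--0110, -00000, 001011, 011001, 1--000, 10-101, 11-011}
Petrick residual → 0011-0, 100-10
Cover = c'def' + b'c'd'e'f' + a'b'cd'ef + a'b'cdf' + a'bcd'e'f + ad'e'f' + ab'de'f + ab'c'ef' + abd'ef  |cover|=9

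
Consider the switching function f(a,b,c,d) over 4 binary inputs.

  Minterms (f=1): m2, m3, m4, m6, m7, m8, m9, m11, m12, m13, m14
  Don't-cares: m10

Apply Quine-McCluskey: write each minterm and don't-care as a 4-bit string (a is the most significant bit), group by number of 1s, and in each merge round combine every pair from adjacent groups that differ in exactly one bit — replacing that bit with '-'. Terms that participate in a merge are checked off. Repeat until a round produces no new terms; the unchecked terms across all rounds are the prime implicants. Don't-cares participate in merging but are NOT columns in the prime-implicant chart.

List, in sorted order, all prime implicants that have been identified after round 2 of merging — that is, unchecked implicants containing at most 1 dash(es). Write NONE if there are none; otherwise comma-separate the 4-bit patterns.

NONE

Round 0: 0010✓ 0011✓ 0100✓ 0110✓ 0111✓ 1000✓ 1001✓ 1010✓ 1011✓ 1100✓ 1101✓ 1110✓
Round 1: -010✓ -011✓ -100✓ -110✓ 0-10✓ 0-11✓ 001-✓ 01-0✓ 011-✓ 1-00✓ 1-01✓ 1-10✓ 10-0✓ 10-1✓ 100-✓ 101-✓ 11-0✓ 110-✓
Round 2: --10 -01- -1-0 0-1- 1--0 1-0- 10--
PIs = {--10, -01-, -1-0, 0-1-, 1--0, 1-0-, 10--}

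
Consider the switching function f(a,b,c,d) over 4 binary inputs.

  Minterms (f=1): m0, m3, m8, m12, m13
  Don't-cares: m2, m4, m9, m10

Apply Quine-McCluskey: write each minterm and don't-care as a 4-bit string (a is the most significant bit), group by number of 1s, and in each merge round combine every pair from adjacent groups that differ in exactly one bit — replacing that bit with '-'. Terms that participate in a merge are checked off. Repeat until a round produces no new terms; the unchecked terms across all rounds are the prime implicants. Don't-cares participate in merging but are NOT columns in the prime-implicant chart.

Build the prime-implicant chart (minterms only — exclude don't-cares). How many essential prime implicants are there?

2

Round 0: 0000✓ 0010✓ 0011✓ 0100✓ 1000✓ 1001✓ 1010✓ 1100✓ 1101✓
Round 1: -000✓ -010✓ -100✓ 0-00✓ 00-0✓ 001- 1-00✓ 1-01✓ 10-0✓ 100-✓ 110-✓
Round 2: --00 -0-0 1-0-
PIs = {--00, -0-0, 001-, 1-0-}
Coverage chart:
  m0: --00,-0-0
  m3: 001- ←essential
  m8: --00,-0-0,1-0-
  m12: --00,1-0-
  m13: 1-0- ←essential
Essential: 001-, 1-0-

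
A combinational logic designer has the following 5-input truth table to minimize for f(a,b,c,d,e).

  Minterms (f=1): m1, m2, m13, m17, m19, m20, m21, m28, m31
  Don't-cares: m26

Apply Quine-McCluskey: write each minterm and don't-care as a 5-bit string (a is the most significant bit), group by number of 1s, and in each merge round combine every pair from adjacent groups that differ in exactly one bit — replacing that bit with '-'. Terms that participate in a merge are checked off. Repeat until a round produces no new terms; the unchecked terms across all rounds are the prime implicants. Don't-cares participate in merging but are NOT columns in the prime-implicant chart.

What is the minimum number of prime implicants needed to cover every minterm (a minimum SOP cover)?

7

size-2^0 implicants → 00001(✓)  00010  01101  10001(✓)  10011(✓)  10100(✓)  10101(✓)  11010  11100(✓)  11111
size-2^1 implicants → -0001  1-100  10-01  100-1  1010-
Unchecked terms (primes): -0001, 00010, 01101, 1-100, 10-01, 100-1, 1010-, 11010, 11111
Minterm coverage:
  m1 ⊆ -0001 [E]
  m2 ⊆ 00010 [E]
  m13 ⊆ 01101 [E]
  m17 ⊆ -0001,10-01,100-1
  m19 ⊆ 100-1 [E]
  m20 ⊆ 1-100,1010-
  m21 ⊆ 10-01,1010-
  m28 ⊆ 1-100 [E]
  m31 ⊆ 11111 [E]
E = {-0001, 00010, 01101, 1-100, 100-1, 11111}
Petrick residual → 10-01
Cover = b'c'd'e + a'b'c'de' + a'bcd'e + acd'e' + ab'd'e + ab'c'e + abcde  |cover|=7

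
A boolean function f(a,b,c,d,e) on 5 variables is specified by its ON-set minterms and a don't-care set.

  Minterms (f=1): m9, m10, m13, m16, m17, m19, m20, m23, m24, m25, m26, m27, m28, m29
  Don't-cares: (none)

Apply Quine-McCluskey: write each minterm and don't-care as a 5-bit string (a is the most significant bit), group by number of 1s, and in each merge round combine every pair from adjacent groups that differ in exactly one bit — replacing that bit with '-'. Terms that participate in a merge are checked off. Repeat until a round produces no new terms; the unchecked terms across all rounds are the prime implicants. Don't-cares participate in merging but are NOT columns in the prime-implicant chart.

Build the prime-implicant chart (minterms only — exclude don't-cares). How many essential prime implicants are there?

4

Round 0: 01001✓ 01010✓ 01101✓ 10000✓ 10001✓ 10011✓ 10100✓ 10111✓ 11000✓ 11001✓ 11010✓ 11011✓ 11100✓ 11101✓
Round 1: -1001✓ -1010 -1101✓ 01-01✓ 1-000✓ 1-001✓ 1-011✓ 1-100✓ 10-00✓ 10-11 100-1✓ 1000-✓ 11-00✓ 11-01✓ 110-0✓ 110-1✓ 1100-✓ 1101-✓ 1110-✓
Round 2: -1-01 1--00 1-0-1 1-00- 11-0- 110--
PIs = {-1-01, -1010, 1--00, 1-0-1, 1-00-, 10-11, 11-0-, 110--}
Coverage chart:
  m9: -1-01 ←essential
  m10: -1010 ←essential
  m13: -1-01 ←essential
  m16: 1--00,1-00-
  m17: 1-0-1,1-00-
  m19: 1-0-1,10-11
  m20: 1--00 ←essential
  m23: 10-11 ←essential
  m24: 1--00,1-00-,11-0-,110--
  m25: -1-01,1-0-1,1-00-,11-0-,110--
  m26: -1010,110--
  m27: 1-0-1,110--
  m28: 1--00,11-0-
  m29: -1-01,11-0-
Essential: -1-01, -1010, 1--00, 10-11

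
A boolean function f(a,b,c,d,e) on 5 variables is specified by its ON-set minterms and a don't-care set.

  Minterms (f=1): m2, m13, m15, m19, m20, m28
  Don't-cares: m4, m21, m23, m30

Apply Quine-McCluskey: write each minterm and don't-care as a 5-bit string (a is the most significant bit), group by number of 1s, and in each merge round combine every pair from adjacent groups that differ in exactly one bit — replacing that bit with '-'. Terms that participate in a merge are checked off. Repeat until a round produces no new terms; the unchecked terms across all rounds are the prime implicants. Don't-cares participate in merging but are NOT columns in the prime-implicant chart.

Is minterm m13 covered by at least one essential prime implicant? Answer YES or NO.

size-2^0 implicants → 00010  00100(✓)  01101(✓)  01111(✓)  10011(✓)  10100(✓)  10101(✓)  10111(✓)  11100(✓)  11110(✓)
size-2^1 implicants → -0100  011-1  1-100  10-11  101-1  1010-  111-0
Unchecked terms (primes): -0100, 00010, 011-1, 1-100, 10-11, 101-1, 1010-, 111-0
Minterm coverage:
  m2 ⊆ 00010 [E]
  m13 ⊆ 011-1 [E]
  m15 ⊆ 011-1 [E]
  m19 ⊆ 10-11 [E]
  m20 ⊆ -0100,1-100,1010-
  m28 ⊆ 1-100,111-0
E = {00010, 011-1, 10-11}

YES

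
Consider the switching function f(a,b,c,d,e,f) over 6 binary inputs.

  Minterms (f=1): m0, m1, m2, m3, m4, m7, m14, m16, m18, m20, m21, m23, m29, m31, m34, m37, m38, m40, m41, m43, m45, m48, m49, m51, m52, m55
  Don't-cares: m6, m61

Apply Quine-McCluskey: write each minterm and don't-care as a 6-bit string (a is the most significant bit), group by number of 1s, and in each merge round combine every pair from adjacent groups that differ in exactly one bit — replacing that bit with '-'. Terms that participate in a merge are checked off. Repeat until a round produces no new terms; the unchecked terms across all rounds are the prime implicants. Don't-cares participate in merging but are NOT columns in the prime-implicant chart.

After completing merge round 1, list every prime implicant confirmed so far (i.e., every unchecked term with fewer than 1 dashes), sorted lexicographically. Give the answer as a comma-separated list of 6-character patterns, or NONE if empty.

size-2^0 implicants → 000000(✓)  000001(✓)  000010(✓)  000011(✓)  000100(✓)  000110(✓)  000111(✓)  001110(✓)  010000(✓)  010010(✓)  010100(✓)  010101(✓)  010111(✓)  011101(✓)  011111(✓)  100010(✓)  100101(✓)  100110(✓)  101000(✓)  101001(✓)  101011(✓)  101101(✓)  110000(✓)  110001(✓)  110011(✓)  110100(✓)  110111(✓)  111101(✓)
size-2^1 implicants → -00010(✓)  -00110(✓)  -10000(✓)  -10100(✓)  -10111  -11101  0-0000(✓)  0-0010(✓)  0-0100(✓)  0-0111  00-110  000-00(✓)  000-10(✓)  000-11(✓)  0000-0(✓)  0000-1(✓)  00000-(✓)  00001-(✓)  0001-0(✓)  00011-(✓)  01-101(✓)  01-111(✓)  010-00(✓)  0100-0(✓)  0101-1(✓)  01010-  0111-1(✓)  1-1101  10-101  100-10(✓)  101-01  1010-1  10100-  110-00(✓)  110-11  1100-1  11000-
size-2^2 implicants → -00-10  -10-00  0-0-00  0-00-0  000--0  000-1-  0000--  01-1-1
Unchecked terms (primes): -00-10, -10-00, -10111, -11101, 0-0-00, 0-00-0, 0-0111, 00-110, 000--0, 000-1-, 0000--, 01-1-1, 01010-, 1-1101, 10-101, 101-01, 1010-1, 10100-, 110-11, 1100-1, 11000-

NONE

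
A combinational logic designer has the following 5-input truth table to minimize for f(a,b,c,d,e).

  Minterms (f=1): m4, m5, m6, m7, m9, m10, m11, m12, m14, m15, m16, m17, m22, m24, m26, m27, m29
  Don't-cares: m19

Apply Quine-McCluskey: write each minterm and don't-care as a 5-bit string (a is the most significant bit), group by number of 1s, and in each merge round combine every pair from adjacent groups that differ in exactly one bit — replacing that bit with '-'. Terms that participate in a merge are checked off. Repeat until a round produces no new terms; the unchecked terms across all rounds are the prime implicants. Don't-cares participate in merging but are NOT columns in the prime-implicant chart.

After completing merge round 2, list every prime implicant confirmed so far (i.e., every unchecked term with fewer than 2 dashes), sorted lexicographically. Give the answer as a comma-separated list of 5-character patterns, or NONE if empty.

-0110, 010-1, 1-000, 1-011, 100-1, 1000-, 110-0, 11101

size-2^0 implicants → 00100(✓)  00101(✓)  00110(✓)  00111(✓)  01001(✓)  01010(✓)  01011(✓)  01100(✓)  01110(✓)  01111(✓)  10000(✓)  10001(✓)  10011(✓)  10110(✓)  11000(✓)  11010(✓)  11011(✓)  11101
size-2^1 implicants → -0110  -1010(✓)  -1011(✓)  0-100(✓)  0-110(✓)  0-111(✓)  001-0(✓)  001-1(✓)  0010-(✓)  0011-(✓)  01-10(✓)  01-11(✓)  010-1  0101-(✓)  011-0(✓)  0111-(✓)  1-000  1-011  100-1  1000-  110-0  1101-(✓)
size-2^2 implicants → -101-  0-1-0  0-11-  001--  01-1-
Unchecked terms (primes): -0110, -101-, 0-1-0, 0-11-, 001--, 01-1-, 010-1, 1-000, 1-011, 100-1, 1000-, 110-0, 11101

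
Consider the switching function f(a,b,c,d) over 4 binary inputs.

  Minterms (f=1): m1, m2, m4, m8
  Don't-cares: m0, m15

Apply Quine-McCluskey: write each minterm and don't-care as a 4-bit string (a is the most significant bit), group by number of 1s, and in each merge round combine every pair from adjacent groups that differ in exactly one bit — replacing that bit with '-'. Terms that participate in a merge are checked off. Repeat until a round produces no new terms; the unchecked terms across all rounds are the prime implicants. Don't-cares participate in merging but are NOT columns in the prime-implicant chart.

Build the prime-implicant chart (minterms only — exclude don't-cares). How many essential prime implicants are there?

4

size-2^0 implicants → 0000(✓)  0001(✓)  0010(✓)  0100(✓)  1000(✓)  1111
size-2^1 implicants → -000  0-00  00-0  000-
Unchecked terms (primes): -000, 0-00, 00-0, 000-, 1111
Minterm coverage:
  m1 ⊆ 000- [E]
  m2 ⊆ 00-0 [E]
  m4 ⊆ 0-00 [E]
  m8 ⊆ -000 [E]
E = {-000, 0-00, 00-0, 000-}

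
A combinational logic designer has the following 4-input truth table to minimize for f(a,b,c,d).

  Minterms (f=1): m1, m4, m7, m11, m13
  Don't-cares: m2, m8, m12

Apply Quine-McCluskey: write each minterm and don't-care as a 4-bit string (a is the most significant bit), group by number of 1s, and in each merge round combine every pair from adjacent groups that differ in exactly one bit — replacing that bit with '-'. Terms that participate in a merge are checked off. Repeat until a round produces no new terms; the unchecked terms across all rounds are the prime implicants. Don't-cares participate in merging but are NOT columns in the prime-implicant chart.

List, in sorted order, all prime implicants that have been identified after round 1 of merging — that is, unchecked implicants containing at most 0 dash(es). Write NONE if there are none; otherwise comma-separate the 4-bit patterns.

0001, 0010, 0111, 1011

[col 0] 0001, 0010, 0100*, 0111, 1000*, 1011, 1100*, 1101*
[col 1] -100, 1-00, 110-
Prime implicants: -100, 0001, 0010, 0111, 1-00, 1011, 110-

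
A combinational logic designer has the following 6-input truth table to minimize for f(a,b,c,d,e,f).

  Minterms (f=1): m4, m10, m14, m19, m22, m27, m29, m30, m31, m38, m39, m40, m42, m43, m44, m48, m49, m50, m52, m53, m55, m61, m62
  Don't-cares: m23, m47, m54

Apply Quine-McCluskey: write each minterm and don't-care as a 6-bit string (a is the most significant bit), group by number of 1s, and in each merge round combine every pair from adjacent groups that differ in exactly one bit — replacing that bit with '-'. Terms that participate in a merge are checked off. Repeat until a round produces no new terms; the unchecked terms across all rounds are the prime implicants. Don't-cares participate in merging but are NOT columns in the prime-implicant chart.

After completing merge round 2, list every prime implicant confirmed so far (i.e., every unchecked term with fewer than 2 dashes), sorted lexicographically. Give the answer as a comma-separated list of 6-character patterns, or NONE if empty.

-01010, -11101, 0-1110, 000100, 001-10, 0111-1, 10-111, 101-00, 101-11, 1010-0, 10101-, 11-101

Round 0: 000100 001010✓ 001110✓ 010011✓ 010110✓ 010111✓ 011011✓ 011101✓ 011110✓ 011111✓ 100110✓ 100111✓ 101000✓ 101010✓ 101011✓ 101100✓ 101111✓ 110000✓ 110001✓ 110010✓ 110100✓ 110101✓ 110110✓ 110111✓ 111101✓ 111110✓
Round 1: -01010 -10110✓ -10111✓ -11101 -11110✓ 0-1110 001-10 01-011✓ 01-110✓ 01-111✓ 010-11✓ 01011-✓ 011-11✓ 0111-1 01111-✓ 1-0110✓ 1-0111✓ 10-111 10011-✓ 101-00 101-11 1010-0 10101- 11-101 11-110✓ 110-00✓ 110-01✓ 110-10✓ 1100-0✓ 11000-✓ 1101-0✓ 1101-1✓ 11010-✓ 11011-✓
Round 2: -1-110 -1011- 01--11 01-11- 1-011- 110--0 110-0- 1101--
PIs = {-01010, -1-110, -1011-, -11101, 0-1110, 000100, 001-10, 01--11, 01-11-, 0111-1, 1-011-, 10-111, 101-00, 101-11, 1010-0, 10101-, 11-101, 110--0, 110-0-, 1101--}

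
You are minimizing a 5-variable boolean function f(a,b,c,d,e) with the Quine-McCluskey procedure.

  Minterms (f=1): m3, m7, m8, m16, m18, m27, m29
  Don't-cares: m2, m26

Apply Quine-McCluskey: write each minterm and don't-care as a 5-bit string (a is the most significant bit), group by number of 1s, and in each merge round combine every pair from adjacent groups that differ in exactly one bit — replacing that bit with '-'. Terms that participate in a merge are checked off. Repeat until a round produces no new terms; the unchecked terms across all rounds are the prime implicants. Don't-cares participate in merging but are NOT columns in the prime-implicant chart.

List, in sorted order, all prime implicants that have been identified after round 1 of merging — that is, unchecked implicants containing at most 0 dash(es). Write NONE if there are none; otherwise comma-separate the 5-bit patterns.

01000, 11101

[col 0] 00010*, 00011*, 00111*, 01000, 10000*, 10010*, 11010*, 11011*, 11101
[col 1] -0010, 00-11, 0001-, 1-010, 100-0, 1101-
Prime implicants: -0010, 00-11, 0001-, 01000, 1-010, 100-0, 1101-, 11101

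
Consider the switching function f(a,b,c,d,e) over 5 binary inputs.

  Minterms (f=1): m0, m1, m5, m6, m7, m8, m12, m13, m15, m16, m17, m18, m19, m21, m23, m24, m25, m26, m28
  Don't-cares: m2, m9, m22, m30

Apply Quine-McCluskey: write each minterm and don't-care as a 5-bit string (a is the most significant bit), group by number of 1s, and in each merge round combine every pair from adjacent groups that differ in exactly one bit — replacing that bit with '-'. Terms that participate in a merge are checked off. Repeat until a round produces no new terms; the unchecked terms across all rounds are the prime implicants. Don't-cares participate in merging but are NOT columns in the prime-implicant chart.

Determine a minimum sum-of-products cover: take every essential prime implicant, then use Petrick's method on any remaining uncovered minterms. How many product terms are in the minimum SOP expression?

6

[col 0] 00000*, 00001*, 00010*, 00101*, 00110*, 00111*, 01000*, 01001*, 01100*, 01101*, 01111*, 10000*, 10001*, 10010*, 10011*, 10101*, 10110*, 10111*, 11000*, 11001*, 11010*, 11100*, 11110*
[col 1] -0000*, -0001*, -0010*, -0101*, -0110*, -0111*, -1000*, -1001*, -1100*, 0-000*, 0-001*, 0-101*, 0-111*, 00-01*, 00-10*, 000-0*, 0000-*, 001-1*, 0011-*, 01-00*, 01-01*, 0100-*, 011-1*, 0110-*, 1-000*, 1-001*, 1-010*, 1-110*, 10-01*, 10-10*, 10-11*, 100-0*, 100-1*, 1000-*, 1001-*, 101-1*, 1011-*, 11-00*, 11-10*, 110-0*, 1100-*, 111-0*
[col 2] --000*, --001*, -0-01, -0-10, -00-0, -000-*, -01-1, -011-, -1-00, -100-*, 0--01, 0-00-*, 0-1-1, 01-0-, 1--10, 1-0-0, 1-00-*, 10--1, 10-1-, 100--, 11--0
[col 3] --00-
Prime implicants: --00-, -0-01, -0-10, -00-0, -01-1, -011-, -1-00, 0--01, 0-1-1, 01-0-, 1--10, 1-0-0, 10--1, 10-1-, 100--, 11--0
PI chart (minterm → PIs covering it):
  0 | --00-,-00-0
  1 | --00-,-0-01,0--01
  5 | -0-01,-01-1,0--01,0-1-1
  6 | -0-10,-011-
  7 | -01-1,-011-,0-1-1
  8 | --00-,-1-00,01-0-
  12 | -1-00,01-0-
  13 | 0--01,0-1-1,01-0-
  15 | 0-1-1  (sole → essential)
  16 | --00-,-00-0,1-0-0,100--
  17 | --00-,-0-01,10--1,100--
  18 | -0-10,-00-0,1--10,1-0-0,10-1-,100--
  19 | 10--1,10-1-,100--
  21 | -0-01,-01-1,10--1
  23 | -01-1,-011-,10--1,10-1-
  24 | --00-,-1-00,1-0-0,11--0
  25 | --00-  (sole → essential)
  26 | 1--10,1-0-0,11--0
  28 | -1-00,11--0
Essential prime implicants: --00-, 0-1-1
Petrick residual → -0-10, -1-00, 1--10, 10--1
Minimum SOP uses 6 PIs: c'd' + b'de' + bd'e' + a'ce + ade' + ab'e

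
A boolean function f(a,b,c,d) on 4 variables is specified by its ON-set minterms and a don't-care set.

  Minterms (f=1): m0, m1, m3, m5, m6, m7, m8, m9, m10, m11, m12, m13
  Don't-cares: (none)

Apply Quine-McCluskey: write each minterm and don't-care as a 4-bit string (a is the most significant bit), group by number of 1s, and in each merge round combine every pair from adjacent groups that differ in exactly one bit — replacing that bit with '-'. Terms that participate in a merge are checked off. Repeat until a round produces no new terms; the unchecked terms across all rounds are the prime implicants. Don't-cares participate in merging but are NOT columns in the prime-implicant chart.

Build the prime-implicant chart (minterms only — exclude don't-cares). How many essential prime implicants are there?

4

size-2^0 implicants → 0000(✓)  0001(✓)  0011(✓)  0101(✓)  0110(✓)  0111(✓)  1000(✓)  1001(✓)  1010(✓)  1011(✓)  1100(✓)  1101(✓)
size-2^1 implicants → -000(✓)  -001(✓)  -011(✓)  -101(✓)  0-01(✓)  0-11(✓)  00-1(✓)  000-(✓)  01-1(✓)  011-  1-00(✓)  1-01(✓)  10-0(✓)  10-1(✓)  100-(✓)  101-(✓)  110-(✓)
size-2^2 implicants → --01  -0-1  -00-  0--1  1-0-  10--
Unchecked terms (primes): --01, -0-1, -00-, 0--1, 011-, 1-0-, 10--
Minterm coverage:
  m0 ⊆ -00- [E]
  m1 ⊆ --01,-0-1,-00-,0--1
  m3 ⊆ -0-1,0--1
  m5 ⊆ --01,0--1
  m6 ⊆ 011- [E]
  m7 ⊆ 0--1,011-
  m8 ⊆ -00-,1-0-,10--
  m9 ⊆ --01,-0-1,-00-,1-0-,10--
  m10 ⊆ 10-- [E]
  m11 ⊆ -0-1,10--
  m12 ⊆ 1-0- [E]
  m13 ⊆ --01,1-0-
E = {-00-, 011-, 1-0-, 10--}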